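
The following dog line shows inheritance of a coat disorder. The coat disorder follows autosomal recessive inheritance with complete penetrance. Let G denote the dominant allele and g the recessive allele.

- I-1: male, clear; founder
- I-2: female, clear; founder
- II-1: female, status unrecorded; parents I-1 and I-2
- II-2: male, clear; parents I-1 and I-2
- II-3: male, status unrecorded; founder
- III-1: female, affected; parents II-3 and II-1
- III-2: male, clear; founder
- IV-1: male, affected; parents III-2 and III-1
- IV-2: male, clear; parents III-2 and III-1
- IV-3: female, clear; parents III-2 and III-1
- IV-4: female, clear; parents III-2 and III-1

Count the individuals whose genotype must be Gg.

4

Obligate heterozygotes: III-2 is clear so carries G and passed g to IV-1 (gg), so III-2 is Gg; IV-2 is clear so carries G and received g from III-1 (gg), so IV-2 is Gg; IV-3 is clear so carries G and received g from III-1 (gg), so IV-3 is Gg; IV-4 is clear so carries G and received g from III-1 (gg), so IV-4 is Gg.
Every other individual is either homozygous by phenotype or has at least one consistent homozygous assignment, so the count is 4.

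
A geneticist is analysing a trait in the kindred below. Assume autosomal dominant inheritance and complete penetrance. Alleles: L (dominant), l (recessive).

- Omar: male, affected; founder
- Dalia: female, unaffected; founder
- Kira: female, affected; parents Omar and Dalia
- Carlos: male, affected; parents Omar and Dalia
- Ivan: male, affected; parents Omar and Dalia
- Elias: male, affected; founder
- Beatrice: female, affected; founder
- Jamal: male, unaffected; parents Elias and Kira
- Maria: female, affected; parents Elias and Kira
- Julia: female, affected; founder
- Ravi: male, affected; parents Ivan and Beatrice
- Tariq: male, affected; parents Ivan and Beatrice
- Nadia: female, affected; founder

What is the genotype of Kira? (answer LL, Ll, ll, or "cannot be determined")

From phenotype alone, Kira is LL or Ll.
Kira is affected so carries L and received l from Dalia (ll), so Kira is Ll.

Ll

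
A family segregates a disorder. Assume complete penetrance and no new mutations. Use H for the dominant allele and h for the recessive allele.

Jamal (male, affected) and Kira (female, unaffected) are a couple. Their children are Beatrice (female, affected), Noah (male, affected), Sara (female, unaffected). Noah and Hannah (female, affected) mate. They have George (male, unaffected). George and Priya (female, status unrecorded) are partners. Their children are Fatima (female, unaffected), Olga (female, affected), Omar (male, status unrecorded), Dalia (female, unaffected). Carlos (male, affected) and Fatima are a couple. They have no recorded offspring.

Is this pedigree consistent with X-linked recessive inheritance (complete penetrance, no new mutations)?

Under X-linked recessive, George (unaffected, male) cannot arise from Noah (affected) × Hannah (affected).

No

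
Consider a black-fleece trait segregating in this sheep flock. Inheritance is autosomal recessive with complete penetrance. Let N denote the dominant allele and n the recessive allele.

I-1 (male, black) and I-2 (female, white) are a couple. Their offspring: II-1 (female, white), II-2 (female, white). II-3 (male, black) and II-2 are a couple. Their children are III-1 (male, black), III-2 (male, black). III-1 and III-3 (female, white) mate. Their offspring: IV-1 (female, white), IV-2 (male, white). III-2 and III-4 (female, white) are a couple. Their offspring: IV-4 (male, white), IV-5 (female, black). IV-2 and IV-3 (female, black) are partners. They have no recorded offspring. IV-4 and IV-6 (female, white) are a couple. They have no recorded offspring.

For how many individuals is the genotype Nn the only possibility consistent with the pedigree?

6

Obligate heterozygotes: II-1 is white so carries N and received n from I-1 (nn), so II-1 is Nn; II-2 is white so carries N and received n from I-1 (nn), so II-2 is Nn; III-4 is white so carries N and passed n to IV-5 (nn), so III-4 is Nn; IV-1 is white so carries N and received n from III-1 (nn), so IV-1 is Nn; IV-2 is white so carries N and received n from III-1 (nn), so IV-2 is Nn; IV-4 is white so carries N and received n from III-2 (nn), so IV-4 is Nn.
Every other individual is either homozygous by phenotype or has at least one consistent homozygous assignment, so the count is 6.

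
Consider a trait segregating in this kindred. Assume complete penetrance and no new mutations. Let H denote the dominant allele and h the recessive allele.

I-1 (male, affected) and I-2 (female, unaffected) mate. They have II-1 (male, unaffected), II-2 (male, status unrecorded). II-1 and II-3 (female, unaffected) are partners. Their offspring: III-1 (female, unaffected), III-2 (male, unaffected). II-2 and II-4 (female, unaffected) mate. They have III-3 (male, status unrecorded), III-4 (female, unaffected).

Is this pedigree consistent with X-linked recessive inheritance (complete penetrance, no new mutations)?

Yes

A consistent assignment under X-linked recessive exists: I-1 X^h Y, I-2 X^H X^H, II-1 X^H Y, II-2 X^H Y, II-3 X^H X^H, II-4 X^H X^H, III-1 X^H X^H, III-2 X^H Y, III-3 X^H Y, III-4 X^H X^H.
In this assignment every recorded phenotype matches its genotype and every non-founder's genotype is obtainable from its parents' genotypes, so the pedigree is consistent.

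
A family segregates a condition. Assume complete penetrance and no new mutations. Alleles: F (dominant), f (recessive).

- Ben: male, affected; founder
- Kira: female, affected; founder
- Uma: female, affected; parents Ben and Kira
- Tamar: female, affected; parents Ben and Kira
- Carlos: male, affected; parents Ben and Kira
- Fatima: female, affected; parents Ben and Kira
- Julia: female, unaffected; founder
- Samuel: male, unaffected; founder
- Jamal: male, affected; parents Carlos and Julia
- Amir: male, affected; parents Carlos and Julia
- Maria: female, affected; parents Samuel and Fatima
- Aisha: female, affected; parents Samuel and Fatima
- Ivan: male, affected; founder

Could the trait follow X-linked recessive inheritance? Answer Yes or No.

No

Under X-linked recessive, Maria (affected, female) cannot arise from Samuel (unaffected) × Fatima (affected).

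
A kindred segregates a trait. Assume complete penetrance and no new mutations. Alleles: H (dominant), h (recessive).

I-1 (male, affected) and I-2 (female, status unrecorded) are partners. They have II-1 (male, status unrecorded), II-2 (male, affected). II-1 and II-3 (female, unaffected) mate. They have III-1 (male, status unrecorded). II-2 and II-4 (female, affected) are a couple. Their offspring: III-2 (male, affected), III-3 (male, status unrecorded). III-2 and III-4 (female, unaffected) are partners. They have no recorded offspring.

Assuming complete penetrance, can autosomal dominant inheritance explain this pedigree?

A consistent assignment under autosomal dominant exists: I-1 HH, I-2 HH, II-1 HH, II-2 HH, II-3 hh, II-4 HH, III-1 Hh, III-2 HH, III-3 HH, III-4 hh.
In this assignment every recorded phenotype matches its genotype and every non-founder's genotype is obtainable from its parents' genotypes, so the pedigree is consistent.

Yes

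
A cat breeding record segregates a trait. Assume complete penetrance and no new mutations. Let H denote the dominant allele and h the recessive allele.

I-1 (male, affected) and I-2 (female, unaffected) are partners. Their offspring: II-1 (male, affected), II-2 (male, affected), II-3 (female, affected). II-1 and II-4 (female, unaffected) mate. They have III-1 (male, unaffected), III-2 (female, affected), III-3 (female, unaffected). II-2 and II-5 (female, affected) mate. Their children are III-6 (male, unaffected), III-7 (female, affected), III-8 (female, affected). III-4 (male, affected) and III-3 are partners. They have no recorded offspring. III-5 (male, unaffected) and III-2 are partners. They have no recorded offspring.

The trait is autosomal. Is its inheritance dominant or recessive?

dominant

II-2 and II-5 are both affected yet have an unaffected child III-6. Under a recessive model two affected parents are homozygous and every child would be affected, so the trait cannot be recessive.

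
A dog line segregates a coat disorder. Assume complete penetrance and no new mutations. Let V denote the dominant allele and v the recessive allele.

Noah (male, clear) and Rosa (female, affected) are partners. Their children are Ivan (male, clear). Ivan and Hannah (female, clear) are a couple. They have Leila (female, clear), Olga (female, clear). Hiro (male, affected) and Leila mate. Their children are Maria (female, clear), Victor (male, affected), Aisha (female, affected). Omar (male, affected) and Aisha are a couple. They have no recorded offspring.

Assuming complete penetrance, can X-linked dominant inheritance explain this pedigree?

No

Under X-linked dominant, Maria (clear, female) cannot arise from Hiro (affected) × Leila (clear).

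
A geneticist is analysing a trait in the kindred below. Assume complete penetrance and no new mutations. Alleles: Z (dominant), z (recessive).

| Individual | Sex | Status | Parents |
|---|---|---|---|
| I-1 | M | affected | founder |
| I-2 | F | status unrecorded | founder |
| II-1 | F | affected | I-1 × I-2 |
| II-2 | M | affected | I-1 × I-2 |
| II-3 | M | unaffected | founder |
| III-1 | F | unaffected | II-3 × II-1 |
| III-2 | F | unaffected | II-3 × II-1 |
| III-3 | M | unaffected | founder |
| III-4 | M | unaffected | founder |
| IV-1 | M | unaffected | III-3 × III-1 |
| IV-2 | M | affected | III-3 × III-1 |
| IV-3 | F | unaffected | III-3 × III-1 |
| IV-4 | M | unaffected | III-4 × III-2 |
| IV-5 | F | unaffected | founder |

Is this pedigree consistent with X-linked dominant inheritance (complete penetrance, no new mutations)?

Under X-linked dominant, IV-2 (affected, male) cannot arise from III-3 (unaffected) × III-1 (unaffected).

No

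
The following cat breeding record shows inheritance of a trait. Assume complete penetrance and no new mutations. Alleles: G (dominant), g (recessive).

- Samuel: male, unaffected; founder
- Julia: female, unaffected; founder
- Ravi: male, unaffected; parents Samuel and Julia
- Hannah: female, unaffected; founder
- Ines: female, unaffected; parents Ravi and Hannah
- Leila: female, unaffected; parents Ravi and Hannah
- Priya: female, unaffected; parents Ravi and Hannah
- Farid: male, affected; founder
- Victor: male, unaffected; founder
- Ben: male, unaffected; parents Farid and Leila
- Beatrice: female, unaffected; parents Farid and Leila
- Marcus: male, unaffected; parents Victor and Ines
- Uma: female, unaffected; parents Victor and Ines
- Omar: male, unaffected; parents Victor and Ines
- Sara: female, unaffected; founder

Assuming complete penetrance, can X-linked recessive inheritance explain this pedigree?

Yes

A consistent assignment under X-linked recessive exists: Samuel X^G Y, Julia X^G X^G, Ravi X^G Y, Hannah X^G X^G, Ines X^G X^G, Leila X^G X^G, Priya X^G X^G, Farid X^g Y, Victor X^G Y, Ben X^G Y, Beatrice X^G X^g, Marcus X^G Y, Uma X^G X^G, Omar X^G Y, Sara X^G X^G.
In this assignment every recorded phenotype matches its genotype and every non-founder's genotype is obtainable from its parents' genotypes, so the pedigree is consistent.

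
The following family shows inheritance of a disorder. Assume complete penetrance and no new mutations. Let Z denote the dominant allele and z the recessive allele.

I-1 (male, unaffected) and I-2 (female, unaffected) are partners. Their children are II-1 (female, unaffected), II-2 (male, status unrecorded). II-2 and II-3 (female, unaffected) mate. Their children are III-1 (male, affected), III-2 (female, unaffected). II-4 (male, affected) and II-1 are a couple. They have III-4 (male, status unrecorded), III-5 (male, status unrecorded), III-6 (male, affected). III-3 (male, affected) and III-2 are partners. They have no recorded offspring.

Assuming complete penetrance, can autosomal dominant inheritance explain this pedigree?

No

No assignment of genotypes under autosomal dominant satisfies every parent–offspring relationship, so the pedigree is inconsistent.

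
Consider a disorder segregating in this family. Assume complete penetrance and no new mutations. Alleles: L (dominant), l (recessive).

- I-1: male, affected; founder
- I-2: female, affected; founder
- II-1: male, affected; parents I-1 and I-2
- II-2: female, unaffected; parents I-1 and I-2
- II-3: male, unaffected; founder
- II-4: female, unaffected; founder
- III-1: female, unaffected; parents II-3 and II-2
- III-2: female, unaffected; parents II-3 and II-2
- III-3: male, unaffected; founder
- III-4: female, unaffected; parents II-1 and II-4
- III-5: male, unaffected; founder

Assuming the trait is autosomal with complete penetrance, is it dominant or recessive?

dominant

I-1 and I-2 are both affected yet have an unaffected child II-2. Under a recessive model two affected parents are homozygous and every child would be affected, so the trait cannot be recessive.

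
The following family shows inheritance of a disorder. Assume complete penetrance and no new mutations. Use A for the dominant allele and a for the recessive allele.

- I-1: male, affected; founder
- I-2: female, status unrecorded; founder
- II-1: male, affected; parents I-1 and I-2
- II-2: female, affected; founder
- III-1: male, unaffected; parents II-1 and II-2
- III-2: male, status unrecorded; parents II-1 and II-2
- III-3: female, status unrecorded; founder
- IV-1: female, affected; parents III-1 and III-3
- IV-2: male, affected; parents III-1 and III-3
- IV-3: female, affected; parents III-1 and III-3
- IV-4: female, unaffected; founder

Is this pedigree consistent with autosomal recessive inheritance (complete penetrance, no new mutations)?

Under autosomal recessive, III-1 (unaffected, male) cannot arise from II-1 (affected) × II-2 (affected).

No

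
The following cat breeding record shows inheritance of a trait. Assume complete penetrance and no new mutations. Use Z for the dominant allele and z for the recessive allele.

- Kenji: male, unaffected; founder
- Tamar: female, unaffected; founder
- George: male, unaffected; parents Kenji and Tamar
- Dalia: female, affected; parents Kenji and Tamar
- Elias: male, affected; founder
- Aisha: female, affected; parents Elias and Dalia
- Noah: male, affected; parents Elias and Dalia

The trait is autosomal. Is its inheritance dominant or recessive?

Kenji and Tamar are both unaffected yet have an affected child Dalia. Under dominance, an affected child requires at least one affected parent, so the trait cannot be dominant.

recessive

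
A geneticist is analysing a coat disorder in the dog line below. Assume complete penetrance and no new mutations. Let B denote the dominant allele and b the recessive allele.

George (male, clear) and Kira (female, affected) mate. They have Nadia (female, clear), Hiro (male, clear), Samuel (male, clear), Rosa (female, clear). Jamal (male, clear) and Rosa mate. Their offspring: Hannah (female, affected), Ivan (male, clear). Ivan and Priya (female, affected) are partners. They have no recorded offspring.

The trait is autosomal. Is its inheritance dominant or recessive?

recessive

Jamal and Rosa are both clear yet have an affected child Hannah. Under dominance, an affected child requires at least one affected parent, so the trait cannot be dominant.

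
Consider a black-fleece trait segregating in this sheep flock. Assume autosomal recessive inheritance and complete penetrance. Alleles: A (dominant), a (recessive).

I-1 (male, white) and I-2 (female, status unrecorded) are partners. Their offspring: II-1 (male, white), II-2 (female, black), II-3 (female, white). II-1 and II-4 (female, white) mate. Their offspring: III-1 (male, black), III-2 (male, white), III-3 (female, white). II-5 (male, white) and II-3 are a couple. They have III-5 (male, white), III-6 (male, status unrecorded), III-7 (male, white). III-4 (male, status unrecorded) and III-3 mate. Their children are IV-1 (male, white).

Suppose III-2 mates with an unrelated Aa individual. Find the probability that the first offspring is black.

II-1 is white so carries A and passed a to III-1 (aa), so II-1 is Aa.
II-4 is white so carries A and passed a to III-1 (aa), so II-4 is Aa.
III-2 is a white offspring of II-1 (Aa) × II-4 (Aa), whose cross gives 1/4 AA : 1/2 Aa : 1/4 aa; conditioning on being white, III-2 is AA with probability 1/3, Aa with probability 2/3.
Summing over parental genotype combinations, P(offspring is black) = 2/3·1/4 = 1/6.

1/6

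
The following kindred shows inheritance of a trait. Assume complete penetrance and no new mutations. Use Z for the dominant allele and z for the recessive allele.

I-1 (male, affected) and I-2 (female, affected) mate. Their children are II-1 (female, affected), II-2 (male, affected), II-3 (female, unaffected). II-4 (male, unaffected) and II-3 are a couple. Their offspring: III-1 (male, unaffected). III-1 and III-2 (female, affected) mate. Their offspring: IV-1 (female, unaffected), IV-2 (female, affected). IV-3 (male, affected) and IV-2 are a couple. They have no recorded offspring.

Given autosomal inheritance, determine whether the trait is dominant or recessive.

I-1 and I-2 are both affected yet have an unaffected child II-3. Under a recessive model two affected parents are homozygous and every child would be affected, so the trait cannot be recessive.

dominant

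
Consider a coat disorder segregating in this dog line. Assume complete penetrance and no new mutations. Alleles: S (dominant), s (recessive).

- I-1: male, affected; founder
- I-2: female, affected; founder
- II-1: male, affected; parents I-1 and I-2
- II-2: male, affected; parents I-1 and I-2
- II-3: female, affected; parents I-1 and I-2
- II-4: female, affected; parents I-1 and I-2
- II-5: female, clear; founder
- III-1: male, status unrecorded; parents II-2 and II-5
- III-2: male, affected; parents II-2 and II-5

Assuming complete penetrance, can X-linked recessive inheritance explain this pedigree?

Yes

A consistent assignment under X-linked recessive exists: I-1 X^s Y, I-2 X^s X^s, II-1 X^s Y, II-2 X^s Y, II-3 X^s X^s, II-4 X^s X^s, II-5 X^S X^s, III-1 X^S Y, III-2 X^s Y.
In this assignment every recorded phenotype matches its genotype and every non-founder's genotype is obtainable from its parents' genotypes, so the pedigree is consistent.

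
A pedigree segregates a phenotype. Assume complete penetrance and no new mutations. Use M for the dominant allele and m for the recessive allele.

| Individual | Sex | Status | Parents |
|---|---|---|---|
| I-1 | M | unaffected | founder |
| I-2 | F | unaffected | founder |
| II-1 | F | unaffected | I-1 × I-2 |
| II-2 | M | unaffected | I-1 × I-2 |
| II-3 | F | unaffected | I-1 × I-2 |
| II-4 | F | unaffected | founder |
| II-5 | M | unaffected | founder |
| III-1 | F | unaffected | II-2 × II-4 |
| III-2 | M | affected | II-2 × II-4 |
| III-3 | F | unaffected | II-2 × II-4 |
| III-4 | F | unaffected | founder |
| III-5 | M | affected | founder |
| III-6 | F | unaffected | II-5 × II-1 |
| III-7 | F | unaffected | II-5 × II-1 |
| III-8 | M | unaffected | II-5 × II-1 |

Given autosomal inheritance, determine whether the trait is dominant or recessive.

recessive

II-2 and II-4 are both unaffected yet have an affected child III-2. Under dominance, an affected child requires at least one affected parent, so the trait cannot be dominant.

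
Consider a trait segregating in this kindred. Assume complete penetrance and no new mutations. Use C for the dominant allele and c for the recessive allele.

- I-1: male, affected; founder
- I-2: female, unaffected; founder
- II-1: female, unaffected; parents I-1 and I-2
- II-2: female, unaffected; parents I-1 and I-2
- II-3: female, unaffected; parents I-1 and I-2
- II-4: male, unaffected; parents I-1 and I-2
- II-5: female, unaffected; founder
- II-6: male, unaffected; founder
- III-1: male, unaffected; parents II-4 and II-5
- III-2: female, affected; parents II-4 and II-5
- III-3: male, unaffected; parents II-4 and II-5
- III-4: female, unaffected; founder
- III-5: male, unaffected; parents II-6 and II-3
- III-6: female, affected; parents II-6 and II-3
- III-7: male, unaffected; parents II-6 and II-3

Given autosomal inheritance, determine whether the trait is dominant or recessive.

recessive

II-4 and II-5 are both unaffected yet have an affected child III-2. Under dominance, an affected child requires at least one affected parent, so the trait cannot be dominant.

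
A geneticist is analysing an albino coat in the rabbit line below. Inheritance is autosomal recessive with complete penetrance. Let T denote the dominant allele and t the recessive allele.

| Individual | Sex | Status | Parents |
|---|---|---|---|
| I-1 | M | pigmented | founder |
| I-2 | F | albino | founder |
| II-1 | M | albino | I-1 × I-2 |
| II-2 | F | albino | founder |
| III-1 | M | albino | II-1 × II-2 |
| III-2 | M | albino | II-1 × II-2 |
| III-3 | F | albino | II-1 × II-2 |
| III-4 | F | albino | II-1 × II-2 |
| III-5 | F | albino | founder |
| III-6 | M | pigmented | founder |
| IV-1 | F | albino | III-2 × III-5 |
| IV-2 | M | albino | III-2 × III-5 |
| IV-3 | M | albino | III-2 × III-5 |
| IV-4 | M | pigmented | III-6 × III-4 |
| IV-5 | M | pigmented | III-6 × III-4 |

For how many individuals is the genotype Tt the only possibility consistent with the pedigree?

Obligate heterozygotes: I-1 is pigmented so carries T and passed t to II-1 (tt), so I-1 is Tt; IV-4 is pigmented so carries T and received t from III-4 (tt), so IV-4 is Tt; IV-5 is pigmented so carries T and received t from III-4 (tt), so IV-5 is Tt.
Every other individual is either homozygous by phenotype or has at least one consistent homozygous assignment, so the count is 3.

3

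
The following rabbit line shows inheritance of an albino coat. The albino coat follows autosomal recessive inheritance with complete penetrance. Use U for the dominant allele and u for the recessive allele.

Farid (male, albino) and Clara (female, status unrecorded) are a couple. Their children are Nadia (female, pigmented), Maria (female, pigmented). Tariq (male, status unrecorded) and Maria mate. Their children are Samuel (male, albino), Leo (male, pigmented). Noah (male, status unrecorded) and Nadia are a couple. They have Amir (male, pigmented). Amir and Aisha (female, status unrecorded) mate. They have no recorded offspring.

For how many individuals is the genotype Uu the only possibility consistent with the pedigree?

2

Obligate heterozygotes: Nadia is pigmented so carries U and received u from Farid (uu), so Nadia is Uu; Maria is pigmented so carries U and received u from Farid (uu), so Maria is Uu.
Every other individual is either homozygous by phenotype or has at least one consistent homozygous assignment, so the count is 2.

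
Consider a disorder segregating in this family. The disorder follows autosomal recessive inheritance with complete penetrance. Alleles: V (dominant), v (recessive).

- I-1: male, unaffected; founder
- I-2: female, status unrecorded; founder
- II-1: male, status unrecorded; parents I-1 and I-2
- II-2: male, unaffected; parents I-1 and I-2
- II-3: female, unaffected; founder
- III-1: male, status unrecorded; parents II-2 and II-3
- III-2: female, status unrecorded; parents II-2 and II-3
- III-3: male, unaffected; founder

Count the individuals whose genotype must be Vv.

No individual's genotype is forced to Vv by the pedigree, so the count is 0.

0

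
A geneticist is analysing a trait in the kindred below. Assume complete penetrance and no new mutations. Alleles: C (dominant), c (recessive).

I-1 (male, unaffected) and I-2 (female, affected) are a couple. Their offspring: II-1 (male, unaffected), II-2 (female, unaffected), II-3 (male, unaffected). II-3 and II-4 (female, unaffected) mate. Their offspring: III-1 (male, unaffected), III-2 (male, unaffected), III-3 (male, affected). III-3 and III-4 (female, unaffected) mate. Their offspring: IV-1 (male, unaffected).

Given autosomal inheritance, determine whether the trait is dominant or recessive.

II-3 and II-4 are both unaffected yet have an affected child III-3. Under dominance, an affected child requires at least one affected parent, so the trait cannot be dominant.

recessive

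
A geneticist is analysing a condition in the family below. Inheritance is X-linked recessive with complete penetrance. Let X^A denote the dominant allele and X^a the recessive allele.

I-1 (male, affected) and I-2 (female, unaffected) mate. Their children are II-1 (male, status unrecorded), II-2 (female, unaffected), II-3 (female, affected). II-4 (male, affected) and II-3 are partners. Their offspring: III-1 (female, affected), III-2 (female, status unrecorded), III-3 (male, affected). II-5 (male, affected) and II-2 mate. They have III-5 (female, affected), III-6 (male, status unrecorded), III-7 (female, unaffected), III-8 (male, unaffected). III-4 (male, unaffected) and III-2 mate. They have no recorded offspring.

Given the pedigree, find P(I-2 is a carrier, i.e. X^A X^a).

1

I-2 is unaffected so carries A and passed a to II-3 (X^a X^a), so I-2 is X^A X^a, giving P(X^A X^a) = 1.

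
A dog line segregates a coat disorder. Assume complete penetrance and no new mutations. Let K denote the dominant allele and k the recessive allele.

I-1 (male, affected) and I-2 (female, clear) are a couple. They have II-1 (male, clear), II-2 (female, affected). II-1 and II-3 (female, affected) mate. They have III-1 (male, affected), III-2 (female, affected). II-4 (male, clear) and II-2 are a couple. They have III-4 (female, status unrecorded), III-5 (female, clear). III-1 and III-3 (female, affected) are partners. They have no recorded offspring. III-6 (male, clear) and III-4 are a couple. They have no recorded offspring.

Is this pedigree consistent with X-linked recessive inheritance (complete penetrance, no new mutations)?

Under X-linked recessive, III-2 (affected, female) cannot arise from II-1 (clear) × II-3 (affected).

No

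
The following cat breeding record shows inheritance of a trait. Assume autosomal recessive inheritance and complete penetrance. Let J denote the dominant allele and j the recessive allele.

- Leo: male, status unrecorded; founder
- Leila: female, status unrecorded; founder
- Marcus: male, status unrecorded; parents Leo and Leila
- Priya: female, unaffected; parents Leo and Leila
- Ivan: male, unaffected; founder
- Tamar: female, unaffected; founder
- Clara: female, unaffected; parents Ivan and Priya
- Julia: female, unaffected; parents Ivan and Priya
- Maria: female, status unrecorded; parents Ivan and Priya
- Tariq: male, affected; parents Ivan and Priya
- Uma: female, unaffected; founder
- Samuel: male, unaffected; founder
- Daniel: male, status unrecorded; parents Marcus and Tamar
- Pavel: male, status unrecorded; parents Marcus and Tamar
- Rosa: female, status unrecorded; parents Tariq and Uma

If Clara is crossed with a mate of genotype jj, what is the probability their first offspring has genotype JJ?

0

Ivan is unaffected so carries J and passed j to Tariq (jj), so Ivan is Jj.
Priya is unaffected so carries J and passed j to Tariq (jj), so Priya is Jj.
Clara is an unaffected offspring of Ivan (Jj) × Priya (Jj), whose cross gives 1/4 JJ : 1/2 Jj : 1/4 jj; conditioning on being unaffected, Clara is JJ with probability 1/3, Jj with probability 2/3.
Summing over parental genotype combinations, P(offspring has genotype JJ) = 0 = 0.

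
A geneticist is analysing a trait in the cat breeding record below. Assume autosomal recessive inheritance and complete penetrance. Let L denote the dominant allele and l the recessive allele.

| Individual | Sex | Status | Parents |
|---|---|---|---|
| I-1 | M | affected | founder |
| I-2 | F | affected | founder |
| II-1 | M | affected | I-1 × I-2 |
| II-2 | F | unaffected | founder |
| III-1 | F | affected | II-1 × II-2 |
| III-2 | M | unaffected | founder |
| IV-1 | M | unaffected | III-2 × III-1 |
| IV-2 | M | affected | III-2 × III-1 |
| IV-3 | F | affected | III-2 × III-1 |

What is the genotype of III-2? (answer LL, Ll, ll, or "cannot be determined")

From phenotype alone, III-2 is LL or Ll.
III-2 is unaffected so carries L and passed l to IV-2 (ll), so III-2 is Ll.

Ll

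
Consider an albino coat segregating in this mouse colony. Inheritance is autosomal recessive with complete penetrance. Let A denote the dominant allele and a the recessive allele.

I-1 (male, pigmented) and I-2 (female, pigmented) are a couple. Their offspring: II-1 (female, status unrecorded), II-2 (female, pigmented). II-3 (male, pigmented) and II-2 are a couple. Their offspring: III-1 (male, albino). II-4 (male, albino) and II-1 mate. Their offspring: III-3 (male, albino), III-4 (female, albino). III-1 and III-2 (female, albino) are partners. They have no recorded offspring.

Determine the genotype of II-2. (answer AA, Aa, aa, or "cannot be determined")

Aa

From phenotype alone, II-2 is AA or Aa.
II-2 is pigmented so carries A and passed a to III-1 (aa), so II-2 is Aa.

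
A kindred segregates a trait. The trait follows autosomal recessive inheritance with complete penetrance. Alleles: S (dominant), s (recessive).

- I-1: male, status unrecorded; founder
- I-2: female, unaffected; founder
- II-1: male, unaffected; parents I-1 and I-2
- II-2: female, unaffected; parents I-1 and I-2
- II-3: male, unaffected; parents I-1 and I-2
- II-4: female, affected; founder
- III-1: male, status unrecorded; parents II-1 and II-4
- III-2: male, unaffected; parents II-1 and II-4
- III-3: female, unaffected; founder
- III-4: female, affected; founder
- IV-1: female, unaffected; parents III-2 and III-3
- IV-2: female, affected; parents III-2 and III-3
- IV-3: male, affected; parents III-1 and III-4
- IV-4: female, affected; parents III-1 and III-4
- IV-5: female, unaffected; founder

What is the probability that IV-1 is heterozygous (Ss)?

2/3

III-2 is unaffected so carries S and received s from II-4 (ss), so III-2 is Ss.
III-3 is unaffected so carries S and passed s to IV-2 (ss), so III-3 is Ss.
Their cross gives offspring ratios 1/4 SS : 1/2 Ss : 1/4 ss. Conditioning on IV-1 being unaffected, P(Ss) = 1/2 / 3/4 = 2/3.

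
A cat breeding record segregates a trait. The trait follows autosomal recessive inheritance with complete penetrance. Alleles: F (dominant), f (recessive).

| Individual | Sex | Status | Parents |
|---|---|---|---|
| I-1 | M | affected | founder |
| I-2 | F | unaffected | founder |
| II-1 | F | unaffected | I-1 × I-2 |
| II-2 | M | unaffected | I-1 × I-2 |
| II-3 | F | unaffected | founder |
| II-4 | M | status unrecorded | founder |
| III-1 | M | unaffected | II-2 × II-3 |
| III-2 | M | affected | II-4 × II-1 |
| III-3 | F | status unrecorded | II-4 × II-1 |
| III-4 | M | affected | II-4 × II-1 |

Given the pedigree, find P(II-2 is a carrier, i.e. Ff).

1

II-2 is unaffected so carries F and received f from I-1 (ff), so II-2 is Ff, giving P(Ff) = 1.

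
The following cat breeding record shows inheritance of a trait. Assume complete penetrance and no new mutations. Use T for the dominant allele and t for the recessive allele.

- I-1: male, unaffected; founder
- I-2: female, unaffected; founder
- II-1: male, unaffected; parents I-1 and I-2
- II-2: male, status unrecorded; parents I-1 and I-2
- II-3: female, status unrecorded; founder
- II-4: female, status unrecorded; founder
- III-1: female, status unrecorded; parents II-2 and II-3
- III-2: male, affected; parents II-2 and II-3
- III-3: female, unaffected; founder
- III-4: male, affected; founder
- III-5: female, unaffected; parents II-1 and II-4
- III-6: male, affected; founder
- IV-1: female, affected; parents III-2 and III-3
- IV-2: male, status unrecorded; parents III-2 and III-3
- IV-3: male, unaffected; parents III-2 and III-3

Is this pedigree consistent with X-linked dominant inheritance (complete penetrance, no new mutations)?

Yes

A consistent assignment under X-linked dominant exists: I-1 X^t Y, I-2 X^t X^t, II-1 X^t Y, II-2 X^t Y, II-3 X^T X^T, II-4 X^T X^t, III-1 X^T X^t, III-2 X^T Y, III-3 X^t X^t, III-4 X^T Y, III-5 X^t X^t, III-6 X^T Y, IV-1 X^T X^t, IV-2 X^t Y, IV-3 X^t Y.
In this assignment every recorded phenotype matches its genotype and every non-founder's genotype is obtainable from its parents' genotypes, so the pedigree is consistent.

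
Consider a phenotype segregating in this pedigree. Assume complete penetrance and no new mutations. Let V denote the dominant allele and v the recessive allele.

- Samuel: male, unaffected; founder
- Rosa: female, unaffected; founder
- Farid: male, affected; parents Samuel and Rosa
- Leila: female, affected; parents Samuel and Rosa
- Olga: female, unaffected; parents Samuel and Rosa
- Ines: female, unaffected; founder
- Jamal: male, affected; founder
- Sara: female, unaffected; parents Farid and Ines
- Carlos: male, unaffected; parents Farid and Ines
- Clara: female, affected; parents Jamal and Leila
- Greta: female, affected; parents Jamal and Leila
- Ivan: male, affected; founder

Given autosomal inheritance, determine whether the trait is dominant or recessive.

recessive

Samuel and Rosa are both unaffected yet have an affected child Farid. Under dominance, an affected child requires at least one affected parent, so the trait cannot be dominant.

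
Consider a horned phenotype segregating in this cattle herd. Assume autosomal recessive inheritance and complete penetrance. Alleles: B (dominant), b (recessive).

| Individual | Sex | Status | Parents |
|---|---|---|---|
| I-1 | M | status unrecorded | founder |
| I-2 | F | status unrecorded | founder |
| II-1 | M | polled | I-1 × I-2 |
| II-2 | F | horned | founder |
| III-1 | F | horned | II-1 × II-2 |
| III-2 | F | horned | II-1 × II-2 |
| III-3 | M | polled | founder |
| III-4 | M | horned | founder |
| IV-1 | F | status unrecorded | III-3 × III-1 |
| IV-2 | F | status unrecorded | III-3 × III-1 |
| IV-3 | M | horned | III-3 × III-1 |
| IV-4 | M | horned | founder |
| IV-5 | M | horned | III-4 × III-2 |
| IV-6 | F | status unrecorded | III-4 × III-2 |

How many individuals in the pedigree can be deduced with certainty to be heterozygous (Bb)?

2

Obligate heterozygotes: II-1 is polled so carries B and passed b to III-1 (bb), so II-1 is Bb; III-3 is polled so carries B and passed b to IV-3 (bb), so III-3 is Bb.
Every other individual is either homozygous by phenotype or has at least one consistent homozygous assignment, so the count is 2.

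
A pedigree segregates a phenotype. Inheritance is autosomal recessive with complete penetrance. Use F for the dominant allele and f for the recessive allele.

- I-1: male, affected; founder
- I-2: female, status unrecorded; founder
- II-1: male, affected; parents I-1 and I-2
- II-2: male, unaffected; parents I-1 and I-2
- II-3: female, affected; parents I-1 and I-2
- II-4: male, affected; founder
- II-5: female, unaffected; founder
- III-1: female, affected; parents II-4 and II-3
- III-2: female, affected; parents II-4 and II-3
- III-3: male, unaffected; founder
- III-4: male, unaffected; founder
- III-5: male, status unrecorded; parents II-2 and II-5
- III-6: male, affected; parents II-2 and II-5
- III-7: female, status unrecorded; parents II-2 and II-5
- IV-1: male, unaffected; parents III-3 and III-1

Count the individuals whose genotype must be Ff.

4

Obligate heterozygotes: I-2 passed F to II-2 (Ff, whose f came from I-1) and passed f to II-1 (ff), so I-2 is Ff; II-2 is unaffected so carries F and received f from I-1 (ff), so II-2 is Ff; II-5 is unaffected so carries F and passed f to III-6 (ff), so II-5 is Ff; IV-1 is unaffected so carries F and received f from III-1 (ff), so IV-1 is Ff.
Every other individual is either homozygous by phenotype or has at least one consistent homozygous assignment, so the count is 4.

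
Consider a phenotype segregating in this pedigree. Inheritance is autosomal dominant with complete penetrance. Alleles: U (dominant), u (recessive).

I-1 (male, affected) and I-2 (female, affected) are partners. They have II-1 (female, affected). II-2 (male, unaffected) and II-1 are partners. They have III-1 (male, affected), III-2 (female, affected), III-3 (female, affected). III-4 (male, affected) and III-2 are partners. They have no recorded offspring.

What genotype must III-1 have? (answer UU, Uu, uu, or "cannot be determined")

Uu

From phenotype alone, III-1 is UU or Uu.
III-1 is affected so carries U and received u from II-2 (uu), so III-1 is Uu.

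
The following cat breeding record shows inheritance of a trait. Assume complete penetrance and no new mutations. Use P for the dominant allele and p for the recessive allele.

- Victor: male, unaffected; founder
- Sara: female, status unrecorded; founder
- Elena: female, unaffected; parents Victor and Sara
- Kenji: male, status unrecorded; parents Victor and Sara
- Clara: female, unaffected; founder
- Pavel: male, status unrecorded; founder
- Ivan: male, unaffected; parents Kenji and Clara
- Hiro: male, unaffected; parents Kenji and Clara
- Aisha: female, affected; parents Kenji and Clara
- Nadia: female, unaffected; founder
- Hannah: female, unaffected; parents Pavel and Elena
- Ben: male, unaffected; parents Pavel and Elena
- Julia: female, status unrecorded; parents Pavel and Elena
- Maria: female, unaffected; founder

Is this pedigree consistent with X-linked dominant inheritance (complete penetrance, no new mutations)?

A consistent assignment under X-linked dominant exists: Victor X^p Y, Sara X^P X^p, Elena X^p X^p, Kenji X^P Y, Clara X^p X^p, Pavel X^p Y, Ivan X^p Y, Hiro X^p Y, Aisha X^P X^p, Nadia X^p X^p, Hannah X^p X^p, Ben X^p Y, Julia X^p X^p, Maria X^p X^p.
In this assignment every recorded phenotype matches its genotype and every non-founder's genotype is obtainable from its parents' genotypes, so the pedigree is consistent.

Yes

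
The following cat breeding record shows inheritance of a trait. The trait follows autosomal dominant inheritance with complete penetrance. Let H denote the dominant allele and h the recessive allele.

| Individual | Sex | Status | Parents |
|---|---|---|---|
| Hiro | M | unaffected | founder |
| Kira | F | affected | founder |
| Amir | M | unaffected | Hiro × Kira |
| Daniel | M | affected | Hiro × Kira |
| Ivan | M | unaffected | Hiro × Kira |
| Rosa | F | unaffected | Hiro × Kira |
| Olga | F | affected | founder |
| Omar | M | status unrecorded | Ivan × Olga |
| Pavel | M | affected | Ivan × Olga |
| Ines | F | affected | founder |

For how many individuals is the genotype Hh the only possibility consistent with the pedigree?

3

Obligate heterozygotes: Kira is affected so carries H and passed h to Amir (hh), so Kira is Hh; Daniel is affected so carries H and received h from Hiro (hh), so Daniel is Hh; Pavel is affected so carries H and received h from Ivan (hh), so Pavel is Hh.
Every other individual is either homozygous by phenotype or has at least one consistent homozygous assignment, so the count is 3.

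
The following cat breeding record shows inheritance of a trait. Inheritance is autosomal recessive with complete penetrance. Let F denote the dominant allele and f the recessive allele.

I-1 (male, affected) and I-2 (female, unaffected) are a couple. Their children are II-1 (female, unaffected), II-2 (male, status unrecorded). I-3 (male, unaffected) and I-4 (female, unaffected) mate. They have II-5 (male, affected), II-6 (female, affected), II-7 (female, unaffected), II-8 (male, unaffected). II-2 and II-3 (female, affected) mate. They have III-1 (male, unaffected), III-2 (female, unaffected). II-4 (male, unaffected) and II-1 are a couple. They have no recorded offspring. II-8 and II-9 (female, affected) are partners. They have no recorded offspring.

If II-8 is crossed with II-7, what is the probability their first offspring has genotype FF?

4/9

I-3 is unaffected so carries F and passed f to II-5 (ff), so I-3 is Ff.
I-4 is unaffected so carries F and passed f to II-5 (ff), so I-4 is Ff.
II-8 is an unaffected offspring of I-3 (Ff) × I-4 (Ff), whose cross gives 1/4 FF : 1/2 Ff : 1/4 ff; conditioning on being unaffected, II-8 is FF with probability 1/3, Ff with probability 2/3.
II-7 is an unaffected offspring of I-3 (Ff) × I-4 (Ff), whose cross gives 1/4 FF : 1/2 Ff : 1/4 ff; conditioning on being unaffected, II-7 is FF with probability 1/3, Ff with probability 2/3.
Summing over parental genotype combinations, P(offspring has genotype FF) = 1/9·1 + 2/9·1/2 + 2/9·1/2 + 4/9·1/4 = 4/9.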